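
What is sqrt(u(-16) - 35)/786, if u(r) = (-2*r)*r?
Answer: I*sqrt(547)/786 ≈ 0.029756*I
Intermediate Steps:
u(r) = -2*r**2
sqrt(u(-16) - 35)/786 = sqrt(-2*(-16)**2 - 35)/786 = sqrt(-2*256 - 35)*(1/786) = sqrt(-512 - 35)*(1/786) = sqrt(-547)*(1/786) = (I*sqrt(547))*(1/786) = I*sqrt(547)/786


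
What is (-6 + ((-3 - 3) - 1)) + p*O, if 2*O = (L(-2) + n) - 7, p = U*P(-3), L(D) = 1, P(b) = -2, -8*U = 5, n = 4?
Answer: -57/4 ≈ -14.250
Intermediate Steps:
U = -5/8 (U = -1/8*5 = -5/8 ≈ -0.62500)
p = 5/4 (p = -5/8*(-2) = 5/4 ≈ 1.2500)
O = -1 (O = ((1 + 4) - 7)/2 = (5 - 7)/2 = (1/2)*(-2) = -1)
(-6 + ((-3 - 3) - 1)) + p*O = (-6 + ((-3 - 3) - 1)) + (5/4)*(-1) = (-6 + (-6 - 1)) - 5/4 = (-6 - 7) - 5/4 = -13 - 5/4 = -57/4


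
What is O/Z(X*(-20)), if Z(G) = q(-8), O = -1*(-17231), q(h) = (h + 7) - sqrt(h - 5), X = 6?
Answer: 17231*I/(sqrt(13) - I) ≈ -1230.8 + 4437.7*I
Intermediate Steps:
q(h) = 7 + h - sqrt(-5 + h) (q(h) = (7 + h) - sqrt(-5 + h) = 7 + h - sqrt(-5 + h))
O = 17231
Z(G) = -1 - I*sqrt(13) (Z(G) = 7 - 8 - sqrt(-5 - 8) = 7 - 8 - sqrt(-13) = 7 - 8 - I*sqrt(13) = -1 - I*sqrt(13))
O/Z(X*(-20)) = 17231/(-1 - I*sqrt(13))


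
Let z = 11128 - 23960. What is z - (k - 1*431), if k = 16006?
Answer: -28407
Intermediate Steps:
z = -12832
z - (k - 1*431) = -12832 - (16006 - 1*431) = -12832 - (16006 - 431) = -12832 - 1*15575 = -12832 - 15575 = -28407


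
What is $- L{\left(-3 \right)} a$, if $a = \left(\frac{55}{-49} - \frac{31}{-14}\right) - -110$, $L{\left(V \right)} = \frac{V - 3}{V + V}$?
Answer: $- \frac{10887}{98} \approx -111.09$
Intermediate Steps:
$L{\left(V \right)} = \frac{-3 + V}{2 V}$
$a = \frac{10887}{98}$ ($a = \left(55 \left(- \frac{1}{49}\right) - - \frac{31}{14}\right) + 110 = \left(- \frac{55}{49} + \frac{31}{14}\right) + 110 = \frac{107}{98} + 110 = \frac{10887}{98} \approx 111.09$)
$- L{\left(-3 \right)} a = - \frac{-3 - 3}{2 \left(-3\right)} \frac{10887}{98} = - \frac{\left(-1\right) \left(-6\right)}{2 \cdot 3} \cdot \frac{10887}{98} = \left(-1\right) 1 \cdot \frac{10887}{98} = \left(-1\right) \frac{10887}{98} = - \frac{10887}{98}$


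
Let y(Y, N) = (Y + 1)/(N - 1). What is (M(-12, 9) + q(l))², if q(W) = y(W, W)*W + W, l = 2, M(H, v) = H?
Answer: 16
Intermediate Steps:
y(Y, N) = (1 + Y)/(-1 + N)
q(W) = W + W*(1 + W)/(-1 + W) (q(W) = ((1 + W)/(-1 + W))*W + W = W*(1 + W)/(-1 + W) + W = W + W*(1 + W)/(-1 + W))
(M(-12, 9) + q(l))² = (-12 + 2*2²/(-1 + 2))² = (-12 + 2*4/1)² = (-12 + 2*4*1)² = (-12 + 8)² = (-4)² = 16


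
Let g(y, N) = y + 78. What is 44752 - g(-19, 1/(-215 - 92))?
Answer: 44693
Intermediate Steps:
g(y, N) = 78 + y
44752 - g(-19, 1/(-215 - 92)) = 44752 - (78 - 19) = 44752 - 1*59 = 44752 - 59 = 44693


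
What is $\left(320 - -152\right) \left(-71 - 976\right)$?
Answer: $-494184$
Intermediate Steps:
$\left(320 - -152\right) \left(-71 - 976\right) = \left(320 + \left(-1521 + 1673\right)\right) \left(-1047\right) = \left(320 + 152\right) \left(-1047\right) = 472 \left(-1047\right) = -494184$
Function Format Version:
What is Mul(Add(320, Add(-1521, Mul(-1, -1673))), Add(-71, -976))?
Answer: -494184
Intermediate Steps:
Mul(Add(320, Add(-1521, Mul(-1, -1673))), Add(-71, -976)) = Mul(Add(320, Add(-1521, 1673)), -1047) = Mul(Add(320, 152), -1047) = Mul(472, -1047) = -494184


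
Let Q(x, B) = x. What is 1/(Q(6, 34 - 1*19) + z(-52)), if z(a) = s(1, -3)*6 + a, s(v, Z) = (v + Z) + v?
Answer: -1/52 ≈ -0.019231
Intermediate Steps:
s(v, Z) = Z + 2*v (s(v, Z) = (Z + v) + v = Z + 2*v)
z(a) = -6 + a (z(a) = (-3 + 2*1)*6 + a = (-3 + 2)*6 + a = -1*6 + a = -6 + a)
1/(Q(6, 34 - 1*19) + z(-52)) = 1/(6 + (-6 - 52)) = 1/(6 - 58) = 1/(-52) = -1/52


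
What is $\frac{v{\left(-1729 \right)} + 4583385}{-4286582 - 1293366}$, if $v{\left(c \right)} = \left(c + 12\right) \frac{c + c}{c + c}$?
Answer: $- \frac{1145417}{1394987} \approx -0.8211$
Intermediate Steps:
$v{\left(c \right)} = 12 + c$ ($v{\left(c \right)} = \left(12 + c\right) \frac{2 c}{2 c} = \left(12 + c\right) 2 c \frac{1}{2 c} = \left(12 + c\right) 1 = 12 + c$)
$\frac{v{\left(-1729 \right)} + 4583385}{-4286582 - 1293366} = \frac{\left(12 - 1729\right) + 4583385}{-4286582 - 1293366} = \frac{-1717 + 4583385}{-5579948} = 4581668 \left(- \frac{1}{5579948}\right) = - \frac{1145417}{1394987}$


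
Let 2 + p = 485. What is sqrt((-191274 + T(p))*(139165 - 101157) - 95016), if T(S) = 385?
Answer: 28*I*sqrt(9254342) ≈ 85179.0*I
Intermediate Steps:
p = 483 (p = -2 + 485 = 483)
sqrt((-191274 + T(p))*(139165 - 101157) - 95016) = sqrt((-191274 + 385)*(139165 - 101157) - 95016) = sqrt(-190889*38008 - 95016) = sqrt(-7255309112 - 95016) = sqrt(-7255404128) = 28*I*sqrt(9254342)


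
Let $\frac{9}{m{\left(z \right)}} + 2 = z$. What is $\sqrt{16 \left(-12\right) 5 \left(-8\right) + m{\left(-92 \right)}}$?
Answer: $\frac{\sqrt{67859634}}{94} \approx 87.635$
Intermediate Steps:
$m{\left(z \right)} = \frac{9}{-2 + z}$
$\sqrt{16 \left(-12\right) 5 \left(-8\right) + m{\left(-92 \right)}} = \sqrt{16 \left(-12\right) 5 \left(-8\right) + \frac{9}{-2 - 92}} = \sqrt{\left(-192\right) \left(-40\right) + \frac{9}{-94}} = \sqrt{7680 + 9 \left(- \frac{1}{94}\right)} = \sqrt{7680 - \frac{9}{94}} = \sqrt{\frac{721911}{94}} = \frac{\sqrt{67859634}}{94}$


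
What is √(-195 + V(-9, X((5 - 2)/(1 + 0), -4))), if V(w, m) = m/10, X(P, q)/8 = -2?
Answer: I*√4915/5 ≈ 14.021*I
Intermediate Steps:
X(P, q) = -16 (X(P, q) = 8*(-2) = -16)
V(w, m) = m/10 (V(w, m) = m*(⅒) = m/10)
√(-195 + V(-9, X((5 - 2)/(1 + 0), -4))) = √(-195 + (⅒)*(-16)) = √(-195 - 8/5) = √(-983/5) = I*√4915/5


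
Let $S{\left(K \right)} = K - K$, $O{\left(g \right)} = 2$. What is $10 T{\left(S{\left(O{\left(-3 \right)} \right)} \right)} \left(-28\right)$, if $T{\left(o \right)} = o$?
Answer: $0$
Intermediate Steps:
$S{\left(K \right)} = 0$
$10 T{\left(S{\left(O{\left(-3 \right)} \right)} \right)} \left(-28\right) = 10 \cdot 0 \left(-28\right) = 0 \left(-28\right) = 0$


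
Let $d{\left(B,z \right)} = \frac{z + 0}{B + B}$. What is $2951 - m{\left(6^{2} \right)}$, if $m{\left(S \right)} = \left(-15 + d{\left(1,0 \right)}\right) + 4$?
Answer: $2962$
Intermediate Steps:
$d{\left(B,z \right)} = \frac{z}{2 B}$
$m{\left(S \right)} = -11$ ($m{\left(S \right)} = \left(-15 + \frac{1}{2} \cdot 0 \cdot 1^{-1}\right) + 4 = \left(-15 + \frac{1}{2} \cdot 0 \cdot 1\right) + 4 = \left(-15 + 0\right) + 4 = -15 + 4 = -11$)
$2951 - m{\left(6^{2} \right)} = 2951 - -11 = 2951 + 11 = 2962$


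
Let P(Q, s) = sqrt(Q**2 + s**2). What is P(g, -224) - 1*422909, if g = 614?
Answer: -422909 + 2*sqrt(106793) ≈ -4.2226e+5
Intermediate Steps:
P(g, -224) - 1*422909 = sqrt(614**2 + (-224)**2) - 1*422909 = sqrt(376996 + 50176) - 422909 = sqrt(427172) - 422909 = 2*sqrt(106793) - 422909 = -422909 + 2*sqrt(106793)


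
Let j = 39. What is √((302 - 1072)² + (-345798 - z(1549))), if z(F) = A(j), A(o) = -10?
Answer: 2*√61778 ≈ 497.10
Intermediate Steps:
z(F) = -10
√((302 - 1072)² + (-345798 - z(1549))) = √((302 - 1072)² + (-345798 - 1*(-10))) = √((-770)² + (-345798 + 10)) = √(592900 - 345788) = √247112 = 2*√61778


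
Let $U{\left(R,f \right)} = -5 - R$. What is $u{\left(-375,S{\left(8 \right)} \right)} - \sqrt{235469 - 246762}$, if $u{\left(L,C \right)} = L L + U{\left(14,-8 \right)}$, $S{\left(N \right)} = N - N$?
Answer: $140606 - i \sqrt{11293} \approx 1.4061 \cdot 10^{5} - 106.27 i$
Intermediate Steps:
$S{\left(N \right)} = 0$
$u{\left(L,C \right)} = -19 + L^{2}$ ($u{\left(L,C \right)} = L L - 19 = L^{2} - 19 = -19 + L^{2}$)
$u{\left(-375,S{\left(8 \right)} \right)} - \sqrt{235469 - 246762} = \left(-19 + \left(-375\right)^{2}\right) - \sqrt{235469 - 246762} = \left(-19 + 140625\right) - \sqrt{-11293} = 140606 - i \sqrt{11293}$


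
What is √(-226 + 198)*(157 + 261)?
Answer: 836*I*√7 ≈ 2211.8*I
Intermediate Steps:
√(-226 + 198)*(157 + 261) = √(-28)*418 = (2*I*√7)*418 = 836*I*√7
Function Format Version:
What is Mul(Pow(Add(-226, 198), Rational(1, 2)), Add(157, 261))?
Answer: Mul(836, I, Pow(7, Rational(1, 2))) ≈ Mul(2211.8, I)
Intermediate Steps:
Mul(Pow(Add(-226, 198), Rational(1, 2)), Add(157, 261)) = Mul(Pow(-28, Rational(1, 2)), 418) = Mul(Mul(2, I, Pow(7, Rational(1, 2))), 418) = Mul(836, I, Pow(7, Rational(1, 2)))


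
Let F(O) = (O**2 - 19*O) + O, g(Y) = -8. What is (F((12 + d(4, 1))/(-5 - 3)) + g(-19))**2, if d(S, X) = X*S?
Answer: 1024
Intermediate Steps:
d(S, X) = S*X
F(O) = O**2 - 18*O
(F((12 + d(4, 1))/(-5 - 3)) + g(-19))**2 = (((12 + 4*1)/(-5 - 3))*(-18 + (12 + 4*1)/(-5 - 3)) - 8)**2 = (((12 + 4)/(-8))*(-18 + (12 + 4)/(-8)) - 8)**2 = ((16*(-1/8))*(-18 + 16*(-1/8)) - 8)**2 = (-2*(-18 - 2) - 8)**2 = (-2*(-20) - 8)**2 = (40 - 8)**2 = 32**2 = 1024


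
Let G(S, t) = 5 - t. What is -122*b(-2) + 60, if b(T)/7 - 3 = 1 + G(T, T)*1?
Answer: -9334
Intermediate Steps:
b(T) = 63 - 7*T (b(T) = 21 + 7*(1 + (5 - T)*1) = 21 + 7*(1 + (5 - T)) = 21 + 7*(6 - T) = 21 + (42 - 7*T) = 63 - 7*T)
-122*b(-2) + 60 = -122*(63 - 7*(-2)) + 60 = -122*(63 + 14) + 60 = -122*77 + 60 = -9394 + 60 = -9334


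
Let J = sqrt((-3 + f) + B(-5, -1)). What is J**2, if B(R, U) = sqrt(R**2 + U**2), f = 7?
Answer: 4 + sqrt(26) ≈ 9.0990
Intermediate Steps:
J = sqrt(4 + sqrt(26)) (J = sqrt((-3 + 7) + sqrt((-5)**2 + (-1)**2)) = sqrt(4 + sqrt(25 + 1)) = sqrt(4 + sqrt(26)) ≈ 3.0165)
J**2 = (sqrt(4 + sqrt(26)))**2 = 4 + sqrt(26)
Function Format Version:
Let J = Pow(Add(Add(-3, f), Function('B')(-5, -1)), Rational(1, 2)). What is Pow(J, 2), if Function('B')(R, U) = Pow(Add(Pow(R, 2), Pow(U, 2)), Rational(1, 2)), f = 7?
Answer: Add(4, Pow(26, Rational(1, 2))) ≈ 9.0990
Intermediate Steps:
J = Pow(Add(4, Pow(26, Rational(1, 2))), Rational(1, 2)) (J = Pow(Add(Add(-3, 7), Pow(Add(Pow(-5, 2), Pow(-1, 2)), Rational(1, 2))), Rational(1, 2)) = Pow(Add(4, Pow(Add(25, 1), Rational(1, 2))), Rational(1, 2)) = Pow(Add(4, Pow(26, Rational(1, 2))), Rational(1, 2)) ≈ 3.0165)
Pow(J, 2) = Pow(Pow(Add(4, Pow(26, Rational(1, 2))), Rational(1, 2)), 2) = Add(4, Pow(26, Rational(1, 2)))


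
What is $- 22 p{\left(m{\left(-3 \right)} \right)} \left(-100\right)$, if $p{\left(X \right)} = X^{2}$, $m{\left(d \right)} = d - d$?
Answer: $0$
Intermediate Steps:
$m{\left(d \right)} = 0$
$- 22 p{\left(m{\left(-3 \right)} \right)} \left(-100\right) = - 22 \cdot 0^{2} \left(-100\right) = \left(-22\right) 0 \left(-100\right) = 0 \left(-100\right) = 0$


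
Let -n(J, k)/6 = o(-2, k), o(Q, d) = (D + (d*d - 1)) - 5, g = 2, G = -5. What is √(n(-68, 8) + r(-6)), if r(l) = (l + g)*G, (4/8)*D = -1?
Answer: 2*I*√79 ≈ 17.776*I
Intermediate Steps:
D = -2 (D = 2*(-1) = -2)
o(Q, d) = -8 + d² (o(Q, d) = (-2 + (d*d - 1)) - 5 = (-2 + (d² - 1)) - 5 = (-2 + (-1 + d²)) - 5 = (-3 + d²) - 5 = -8 + d²)
r(l) = -10 - 5*l (r(l) = (l + 2)*(-5) = (2 + l)*(-5) = -10 - 5*l)
n(J, k) = 48 - 6*k² (n(J, k) = -6*(-8 + k²) = 48 - 6*k²)
√(n(-68, 8) + r(-6)) = √((48 - 6*8²) + (-10 - 5*(-6))) = √((48 - 6*64) + (-10 + 30)) = √((48 - 384) + 20) = √(-336 + 20) = √(-316) = 2*I*√79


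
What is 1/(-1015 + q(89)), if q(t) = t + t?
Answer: -1/837 ≈ -0.0011947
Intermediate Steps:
q(t) = 2*t
1/(-1015 + q(89)) = 1/(-1015 + 2*89) = 1/(-1015 + 178) = 1/(-837) = -1/837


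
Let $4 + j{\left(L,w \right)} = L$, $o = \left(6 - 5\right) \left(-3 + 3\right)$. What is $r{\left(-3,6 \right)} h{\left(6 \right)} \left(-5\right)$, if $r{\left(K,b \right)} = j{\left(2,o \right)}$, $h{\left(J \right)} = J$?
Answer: $60$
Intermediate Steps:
$o = 0$ ($o = 1 \cdot 0 = 0$)
$j{\left(L,w \right)} = -4 + L$
$r{\left(K,b \right)} = -2$ ($r{\left(K,b \right)} = -4 + 2 = -2$)
$r{\left(-3,6 \right)} h{\left(6 \right)} \left(-5\right) = \left(-2\right) 6 \left(-5\right) = \left(-12\right) \left(-5\right) = 60$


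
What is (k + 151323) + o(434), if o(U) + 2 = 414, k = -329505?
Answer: -177770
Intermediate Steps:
o(U) = 412 (o(U) = -2 + 414 = 412)
(k + 151323) + o(434) = (-329505 + 151323) + 412 = -178182 + 412 = -177770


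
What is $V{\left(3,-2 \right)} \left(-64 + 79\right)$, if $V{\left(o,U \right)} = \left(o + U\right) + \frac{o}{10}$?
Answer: $\frac{39}{2} \approx 19.5$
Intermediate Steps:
$V{\left(o,U \right)} = U + \frac{11 o}{10}$ ($V{\left(o,U \right)} = \left(U + o\right) + o \frac{1}{10} = \left(U + o\right) + \frac{o}{10} = U + \frac{11 o}{10}$)
$V{\left(3,-2 \right)} \left(-64 + 79\right) = \left(-2 + \frac{11}{10} \cdot 3\right) \left(-64 + 79\right) = \left(-2 + \frac{33}{10}\right) 15 = \frac{13}{10} \cdot 15 = \frac{39}{2}$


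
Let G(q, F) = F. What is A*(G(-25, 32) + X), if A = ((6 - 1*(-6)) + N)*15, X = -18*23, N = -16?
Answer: 22920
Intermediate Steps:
X = -414
A = -60 (A = ((6 - 1*(-6)) - 16)*15 = ((6 + 6) - 16)*15 = (12 - 16)*15 = -4*15 = -60)
A*(G(-25, 32) + X) = -60*(32 - 414) = -60*(-382) = 22920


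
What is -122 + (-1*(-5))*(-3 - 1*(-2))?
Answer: -127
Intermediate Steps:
-122 + (-1*(-5))*(-3 - 1*(-2)) = -122 + 5*(-3 + 2) = -122 + 5*(-1) = -122 - 5 = -127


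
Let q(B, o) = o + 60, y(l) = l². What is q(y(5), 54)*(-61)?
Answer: -6954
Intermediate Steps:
q(B, o) = 60 + o
q(y(5), 54)*(-61) = (60 + 54)*(-61) = 114*(-61) = -6954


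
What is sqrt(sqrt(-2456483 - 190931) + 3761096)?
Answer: sqrt(3761096 + I*sqrt(2647414)) ≈ 1939.4 + 0.419*I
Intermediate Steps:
sqrt(sqrt(-2456483 - 190931) + 3761096) = sqrt(sqrt(-2647414) + 3761096) = sqrt(I*sqrt(2647414) + 3761096) = sqrt(3761096 + I*sqrt(2647414))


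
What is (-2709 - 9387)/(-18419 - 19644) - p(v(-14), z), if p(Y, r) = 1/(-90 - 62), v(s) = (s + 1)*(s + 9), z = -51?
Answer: 1876655/5785576 ≈ 0.32437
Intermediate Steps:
v(s) = (1 + s)*(9 + s)
p(Y, r) = -1/152 (p(Y, r) = 1/(-152) = -1/152)
(-2709 - 9387)/(-18419 - 19644) - p(v(-14), z) = (-2709 - 9387)/(-18419 - 19644) - 1*(-1/152) = -12096/(-38063) + 1/152 = -12096*(-1/38063) + 1/152 = 12096/38063 + 1/152 = 1876655/5785576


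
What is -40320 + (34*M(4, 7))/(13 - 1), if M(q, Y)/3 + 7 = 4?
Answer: -80691/2 ≈ -40346.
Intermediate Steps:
M(q, Y) = -9 (M(q, Y) = -21 + 3*4 = -21 + 12 = -9)
-40320 + (34*M(4, 7))/(13 - 1) = -40320 + (34*(-9))/(13 - 1) = -40320 - 306/12 = -40320 - 306*1/12 = -40320 - 51/2 = -80691/2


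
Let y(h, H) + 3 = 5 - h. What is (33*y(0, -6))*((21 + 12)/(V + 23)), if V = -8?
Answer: 726/5 ≈ 145.20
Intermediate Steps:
y(h, H) = 2 - h (y(h, H) = -3 + (5 - h) = 2 - h)
(33*y(0, -6))*((21 + 12)/(V + 23)) = (33*(2 - 1*0))*((21 + 12)/(-8 + 23)) = (33*(2 + 0))*(33/15) = (33*2)*(33*(1/15)) = 66*(11/5) = 726/5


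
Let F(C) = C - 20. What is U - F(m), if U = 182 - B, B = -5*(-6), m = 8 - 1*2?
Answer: 166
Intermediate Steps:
m = 6 (m = 8 - 2 = 6)
B = 30
F(C) = -20 + C
U = 152 (U = 182 - 1*30 = 182 - 30 = 152)
U - F(m) = 152 - (-20 + 6) = 152 - 1*(-14) = 152 + 14 = 166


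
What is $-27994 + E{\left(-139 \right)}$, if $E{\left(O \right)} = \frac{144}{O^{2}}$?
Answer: $- \frac{540871930}{19321} \approx -27994.0$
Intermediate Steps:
$E{\left(O \right)} = \frac{144}{O^{2}}$
$-27994 + E{\left(-139 \right)} = -27994 + \frac{144}{19321} = - \frac{540871930}{19321}$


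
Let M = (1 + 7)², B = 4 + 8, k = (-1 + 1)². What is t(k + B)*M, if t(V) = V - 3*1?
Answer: 576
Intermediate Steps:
k = 0 (k = 0² = 0)
B = 12
M = 64 (M = 8² = 64)
t(V) = -3 + V (t(V) = V - 3 = -3 + V)
t(k + B)*M = (-3 + (0 + 12))*64 = (-3 + 12)*64 = 9*64 = 576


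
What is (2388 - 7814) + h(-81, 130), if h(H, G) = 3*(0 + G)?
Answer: -5036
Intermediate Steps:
h(H, G) = 3*G
(2388 - 7814) + h(-81, 130) = (2388 - 7814) + 3*130 = -5426 + 390 = -5036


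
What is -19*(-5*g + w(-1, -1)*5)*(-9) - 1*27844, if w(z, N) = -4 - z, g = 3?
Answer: -32974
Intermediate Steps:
-19*(-5*g + w(-1, -1)*5)*(-9) - 1*27844 = -19*(-5*3 + (-4 - 1*(-1))*5)*(-9) - 1*27844 = -19*(-15 + (-4 + 1)*5)*(-9) - 27844 = -19*(-15 - 3*5)*(-9) - 27844 = -19*(-15 - 15)*(-9) - 27844 = -19*(-30)*(-9) - 27844 = 570*(-9) - 27844 = -5130 - 27844 = -32974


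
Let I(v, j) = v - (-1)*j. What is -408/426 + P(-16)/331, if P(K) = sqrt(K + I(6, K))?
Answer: -68/71 + I*sqrt(26)/331 ≈ -0.95775 + 0.015405*I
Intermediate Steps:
I(v, j) = j + v (I(v, j) = v + j = j + v)
P(K) = sqrt(6 + 2*K) (P(K) = sqrt(K + (K + 6)) = sqrt(K + (6 + K)) = sqrt(6 + 2*K))
-408/426 + P(-16)/331 = -408/426 + sqrt(6 + 2*(-16))/331 = -408*1/426 + sqrt(6 - 32)*(1/331) = -68/71 + sqrt(-26)*(1/331) = -68/71 + (I*sqrt(26))*(1/331) = -68/71 + I*sqrt(26)/331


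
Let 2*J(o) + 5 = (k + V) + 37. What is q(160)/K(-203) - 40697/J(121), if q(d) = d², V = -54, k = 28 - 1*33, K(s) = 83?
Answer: 7446902/2241 ≈ 3323.0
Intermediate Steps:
k = -5 (k = 28 - 33 = -5)
J(o) = -27/2 (J(o) = -5/2 + ((-5 - 54) + 37)/2 = -5/2 + (-59 + 37)/2 = -5/2 + (½)*(-22) = -5/2 - 11 = -27/2)
q(160)/K(-203) - 40697/J(121) = 160²/83 - 40697/(-27/2) = 25600*(1/83) - 40697*(-2/27) = 25600/83 + 81394/27 = 7446902/2241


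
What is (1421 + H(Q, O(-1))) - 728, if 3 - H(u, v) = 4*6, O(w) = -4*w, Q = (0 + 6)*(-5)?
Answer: 672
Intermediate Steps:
Q = -30 (Q = 6*(-5) = -30)
H(u, v) = -21 (H(u, v) = 3 - 4*6 = 3 - 1*24 = 3 - 24 = -21)
(1421 + H(Q, O(-1))) - 728 = (1421 - 21) - 728 = 1400 - 728 = 672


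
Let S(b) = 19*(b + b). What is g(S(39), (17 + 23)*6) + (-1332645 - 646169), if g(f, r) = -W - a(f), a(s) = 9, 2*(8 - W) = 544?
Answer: -1978559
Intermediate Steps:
W = -264 (W = 8 - ½*544 = 8 - 272 = -264)
S(b) = 38*b (S(b) = 19*(2*b) = 38*b)
g(f, r) = 255 (g(f, r) = -1*(-264) - 1*9 = 264 - 9 = 255)
g(S(39), (17 + 23)*6) + (-1332645 - 646169) = 255 + (-1332645 - 646169) = 255 - 1978814 = -1978559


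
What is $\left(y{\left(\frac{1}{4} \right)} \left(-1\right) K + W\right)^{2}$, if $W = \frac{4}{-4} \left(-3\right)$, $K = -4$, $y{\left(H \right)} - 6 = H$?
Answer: $784$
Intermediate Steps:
$y{\left(H \right)} = 6 + H$
$W = 3$ ($W = 4 \left(- \frac{1}{4}\right) \left(-3\right) = \left(-1\right) \left(-3\right) = 3$)
$\left(y{\left(\frac{1}{4} \right)} \left(-1\right) K + W\right)^{2} = \left(\left(6 + \frac{1}{4}\right) \left(-1\right) \left(-4\right) + 3\right)^{2} = \left(\frac{25}{4} \left(-1\right) \left(-4\right) + 3\right)^{2} = \left(\left(- \frac{25}{4}\right) \left(-4\right) + 3\right)^{2} = \left(25 + 3\right)^{2} = 28^{2} = 784$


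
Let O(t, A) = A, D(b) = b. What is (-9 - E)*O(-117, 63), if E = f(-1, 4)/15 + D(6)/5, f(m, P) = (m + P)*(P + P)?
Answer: -3717/5 ≈ -743.40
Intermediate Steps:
f(m, P) = 2*P*(P + m) (f(m, P) = (P + m)*(2*P) = 2*P*(P + m))
E = 14/5 (E = (2*4*(4 - 1))/15 + 6/5 = (2*4*3)*(1/15) + 6*(⅕) = 24*(1/15) + 6/5 = 8/5 + 6/5 = 14/5 ≈ 2.8000)
(-9 - E)*O(-117, 63) = (-9 - 1*14/5)*63 = (-9 - 14/5)*63 = -59/5*63 = -3717/5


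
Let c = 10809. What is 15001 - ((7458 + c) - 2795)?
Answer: -471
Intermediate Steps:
15001 - ((7458 + c) - 2795) = 15001 - ((7458 + 10809) - 2795) = 15001 - (18267 - 2795) = 15001 - 1*15472 = 15001 - 15472 = -471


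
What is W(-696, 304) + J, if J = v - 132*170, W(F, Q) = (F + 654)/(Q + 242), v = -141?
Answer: -293554/13 ≈ -22581.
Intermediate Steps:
W(F, Q) = (654 + F)/(242 + Q)
J = -22581 (J = -141 - 132*170 = -141 - 22440 = -22581)
W(-696, 304) + J = (654 - 696)/(242 + 304) - 22581 = -42/546 - 22581 = (1/546)*(-42) - 22581 = -1/13 - 22581 = -293554/13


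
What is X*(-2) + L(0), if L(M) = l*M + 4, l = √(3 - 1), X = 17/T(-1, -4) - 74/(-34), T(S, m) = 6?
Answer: -307/51 ≈ -6.0196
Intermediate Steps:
X = 511/102 (X = 17/6 - 74/(-34) = 17*(⅙) - 74*(-1/34) = 17/6 + 37/17 = 511/102 ≈ 5.0098)
l = √2 ≈ 1.4142
L(M) = 4 + M*√2 (L(M) = √2*M + 4 = M*√2 + 4 = 4 + M*√2)
X*(-2) + L(0) = (511/102)*(-2) + (4 + 0*√2) = -511/51 + (4 + 0) = -511/51 + 4 = -307/51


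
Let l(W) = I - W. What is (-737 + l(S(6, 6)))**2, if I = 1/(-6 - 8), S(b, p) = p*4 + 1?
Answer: 113827561/196 ≈ 5.8075e+5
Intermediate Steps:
S(b, p) = 1 + 4*p (S(b, p) = 4*p + 1 = 1 + 4*p)
I = -1/14 (I = 1/(-14) = -1/14 ≈ -0.071429)
l(W) = -1/14 - W
(-737 + l(S(6, 6)))**2 = (-737 + (-1/14 - (1 + 4*6)))**2 = (-737 + (-1/14 - (1 + 24)))**2 = (-737 + (-1/14 - 1*25))**2 = (-737 + (-1/14 - 25))**2 = (-737 - 351/14)**2 = (-10669/14)**2 = 113827561/196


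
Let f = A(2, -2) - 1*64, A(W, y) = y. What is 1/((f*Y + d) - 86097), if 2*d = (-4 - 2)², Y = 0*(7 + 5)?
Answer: -1/86079 ≈ -1.1617e-5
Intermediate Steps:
Y = 0 (Y = 0*12 = 0)
d = 18 (d = (-4 - 2)²/2 = (½)*(-6)² = (½)*36 = 18)
f = -66 (f = -2 - 1*64 = -2 - 64 = -66)
1/((f*Y + d) - 86097) = 1/((-66*0 + 18) - 86097) = 1/((0 + 18) - 86097) = 1/(18 - 86097) = 1/(-86079) = -1/86079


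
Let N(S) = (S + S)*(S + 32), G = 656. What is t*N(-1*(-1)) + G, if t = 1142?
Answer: 76028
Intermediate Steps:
N(S) = 2*S*(32 + S) (N(S) = (2*S)*(32 + S) = 2*S*(32 + S))
t*N(-1*(-1)) + G = 1142*(2*(-1*(-1))*(32 - 1*(-1))) + 656 = 1142*(2*1*(32 + 1)) + 656 = 1142*(2*1*33) + 656 = 1142*66 + 656 = 75372 + 656 = 76028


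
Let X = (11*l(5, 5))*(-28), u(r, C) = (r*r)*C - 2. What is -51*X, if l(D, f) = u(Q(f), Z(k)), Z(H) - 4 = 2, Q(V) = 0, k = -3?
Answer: -31416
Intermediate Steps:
Z(H) = 6 (Z(H) = 4 + 2 = 6)
u(r, C) = -2 + C*r² (u(r, C) = r²*C - 2 = C*r² - 2 = -2 + C*r²)
l(D, f) = -2 (l(D, f) = -2 + 6*0² = -2 + 6*0 = -2 + 0 = -2)
X = 616 (X = (11*(-2))*(-28) = -22*(-28) = 616)
-51*X = -51*616 = -31416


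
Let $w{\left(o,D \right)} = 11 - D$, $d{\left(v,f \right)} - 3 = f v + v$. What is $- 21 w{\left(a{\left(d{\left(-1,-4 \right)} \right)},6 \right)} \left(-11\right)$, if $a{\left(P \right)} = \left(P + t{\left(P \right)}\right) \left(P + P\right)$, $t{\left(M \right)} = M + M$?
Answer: $1155$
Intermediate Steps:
$t{\left(M \right)} = 2 M$
$d{\left(v,f \right)} = 3 + v + f v$ ($d{\left(v,f \right)} = 3 + \left(f v + v\right) = 3 + \left(v + f v\right) = 3 + v + f v$)
$a{\left(P \right)} = 6 P^{2}$ ($a{\left(P \right)} = \left(P + 2 P\right) \left(P + P\right) = 3 P 2 P = 6 P^{2}$)
$- 21 w{\left(a{\left(d{\left(-1,-4 \right)} \right)},6 \right)} \left(-11\right) = - 21 \left(11 - 6\right) \left(-11\right) = \left(-21\right) 5 \left(-11\right) = \left(-105\right) \left(-11\right) = 1155$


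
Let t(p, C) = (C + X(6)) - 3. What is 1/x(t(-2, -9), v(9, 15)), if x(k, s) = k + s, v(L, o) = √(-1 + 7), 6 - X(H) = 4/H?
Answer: -30/173 - 9*√6/346 ≈ -0.23713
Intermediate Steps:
X(H) = 6 - 4/H
v(L, o) = √6
t(p, C) = 7/3 + C (t(p, C) = (C + (6 - 4/6)) - 3 = (C + (6 - 4*⅙)) - 3 = (C + (6 - ⅔)) - 3 = (C + 16/3) - 3 = (16/3 + C) - 3 = 7/3 + C)
1/x(t(-2, -9), v(9, 15)) = 1/((7/3 - 9) + √6) = 1/(-20/3 + √6)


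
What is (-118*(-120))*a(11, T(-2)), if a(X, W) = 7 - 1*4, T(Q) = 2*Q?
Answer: 42480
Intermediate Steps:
a(X, W) = 3 (a(X, W) = 7 - 4 = 3)
(-118*(-120))*a(11, T(-2)) = -118*(-120)*3 = 14160*3 = 42480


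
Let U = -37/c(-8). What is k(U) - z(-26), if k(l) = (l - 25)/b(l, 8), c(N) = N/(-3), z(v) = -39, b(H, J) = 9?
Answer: 2497/72 ≈ 34.681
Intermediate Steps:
c(N) = -N/3 (c(N) = N*(-1/3) = -N/3)
U = -111/8 (U = -37/((-1/3*(-8))) = -37/8/3 = -37*3/8 = -111/8 ≈ -13.875)
k(l) = -25/9 + l/9 (k(l) = (l - 25)/9 = (-25 + l)*(1/9) = -25/9 + l/9)
k(U) - z(-26) = (-25/9 + (1/9)*(-111/8)) - 1*(-39) = (-25/9 - 37/24) + 39 = -311/72 + 39 = 2497/72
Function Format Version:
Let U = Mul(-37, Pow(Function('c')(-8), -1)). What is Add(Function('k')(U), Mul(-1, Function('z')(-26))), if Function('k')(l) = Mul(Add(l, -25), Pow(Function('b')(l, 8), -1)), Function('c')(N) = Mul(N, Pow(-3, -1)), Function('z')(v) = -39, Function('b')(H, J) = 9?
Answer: Rational(2497, 72) ≈ 34.681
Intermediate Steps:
Function('c')(N) = Mul(Rational(-1, 3), N) (Function('c')(N) = Mul(N, Rational(-1, 3)) = Mul(Rational(-1, 3), N))
U = Rational(-111, 8) (U = Mul(-37, Pow(Mul(Rational(-1, 3), -8), -1)) = Mul(-37, Pow(Rational(8, 3), -1)) = Mul(-37, Rational(3, 8)) = Rational(-111, 8) ≈ -13.875)
Function('k')(l) = Add(Rational(-25, 9), Mul(Rational(1, 9), l)) (Function('k')(l) = Mul(Add(l, -25), Pow(9, -1)) = Mul(Add(-25, l), Rational(1, 9)) = Add(Rational(-25, 9), Mul(Rational(1, 9), l)))
Add(Function('k')(U), Mul(-1, Function('z')(-26))) = Add(Add(Rational(-25, 9), Mul(Rational(1, 9), Rational(-111, 8))), Mul(-1, -39)) = Add(Add(Rational(-25, 9), Rational(-37, 24)), 39) = Add(Rational(-311, 72), 39) = Rational(2497, 72)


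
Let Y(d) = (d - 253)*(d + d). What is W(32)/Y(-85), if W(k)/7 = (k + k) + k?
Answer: 168/14365 ≈ 0.011695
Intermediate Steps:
Y(d) = 2*d*(-253 + d) (Y(d) = (-253 + d)*(2*d) = 2*d*(-253 + d))
W(k) = 21*k (W(k) = 7*((k + k) + k) = 7*(2*k + k) = 7*(3*k) = 21*k)
W(32)/Y(-85) = (21*32)/((2*(-85)*(-253 - 85))) = 672/((2*(-85)*(-338))) = 672/57460 = 672*(1/57460) = 168/14365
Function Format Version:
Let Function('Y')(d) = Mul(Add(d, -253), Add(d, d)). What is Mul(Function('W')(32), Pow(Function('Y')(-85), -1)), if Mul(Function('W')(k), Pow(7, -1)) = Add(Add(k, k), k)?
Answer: Rational(168, 14365) ≈ 0.011695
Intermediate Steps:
Function('Y')(d) = Mul(2, d, Add(-253, d)) (Function('Y')(d) = Mul(Add(-253, d), Mul(2, d)) = Mul(2, d, Add(-253, d)))
Function('W')(k) = Mul(21, k) (Function('W')(k) = Mul(7, Add(Add(k, k), k)) = Mul(7, Add(Mul(2, k), k)) = Mul(7, Mul(3, k)) = Mul(21, k))
Mul(Function('W')(32), Pow(Function('Y')(-85), -1)) = Mul(Mul(21, 32), Pow(Mul(2, -85, Add(-253, -85)), -1)) = Mul(672, Pow(Mul(2, -85, -338), -1)) = Mul(672, Pow(57460, -1)) = Mul(672, Rational(1, 57460)) = Rational(168, 14365)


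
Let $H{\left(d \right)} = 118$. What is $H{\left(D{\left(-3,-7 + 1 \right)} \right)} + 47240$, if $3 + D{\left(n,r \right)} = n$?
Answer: $47358$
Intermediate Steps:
$D{\left(n,r \right)} = -3 + n$
$H{\left(D{\left(-3,-7 + 1 \right)} \right)} + 47240 = 118 + 47240 = 47358$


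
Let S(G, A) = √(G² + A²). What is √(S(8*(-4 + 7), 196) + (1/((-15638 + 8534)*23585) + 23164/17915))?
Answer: √(7280950036013264813745 + 22524299861384658182400*√2437)/75040488840 ≈ 14.098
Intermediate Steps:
S(G, A) = √(A² + G²)
√(S(8*(-4 + 7), 196) + (1/((-15638 + 8534)*23585) + 23164/17915)) = √(√(196² + (8*(-4 + 7))²) + (1/((-15638 + 8534)*23585) + 23164/17915)) = √(√(38416 + (8*3)²) + ((1/23585)/(-7104) + 23164*(1/17915))) = √(√(38416 + 24²) + (-1/7104*1/23585 + 23164/17915)) = √(√(38416 + 576) + (-1/167547840 + 23164/17915)) = √(√38992 + 776215629569/600323910720) = √(4*√2437 + 776215629569/600323910720) = √(776215629569/600323910720 + 4*√2437)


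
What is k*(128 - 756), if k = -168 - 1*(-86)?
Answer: 51496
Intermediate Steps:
k = -82 (k = -168 + 86 = -82)
k*(128 - 756) = -82*(128 - 756) = -82*(-628) = 51496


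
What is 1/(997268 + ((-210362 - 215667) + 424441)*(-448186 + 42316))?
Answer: 1/645518828 ≈ 1.5491e-9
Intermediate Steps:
1/(997268 + ((-210362 - 215667) + 424441)*(-448186 + 42316)) = 1/(997268 + (-426029 + 424441)*(-405870)) = 1/(997268 - 1588*(-405870)) = 1/(997268 + 644521560) = 1/645518828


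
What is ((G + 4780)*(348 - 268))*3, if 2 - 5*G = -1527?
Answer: 1220592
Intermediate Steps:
G = 1529/5 (G = ⅖ - ⅕*(-1527) = ⅖ + 1527/5 = 1529/5 ≈ 305.80)
((G + 4780)*(348 - 268))*3 = ((1529/5 + 4780)*(348 - 268))*3 = ((25429/5)*80)*3 = 406864*3 = 1220592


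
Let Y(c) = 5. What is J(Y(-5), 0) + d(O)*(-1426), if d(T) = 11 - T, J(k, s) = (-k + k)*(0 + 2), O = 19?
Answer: 11408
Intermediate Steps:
J(k, s) = 0 (J(k, s) = 0*2 = 0)
J(Y(-5), 0) + d(O)*(-1426) = 0 + (11 - 1*19)*(-1426) = 0 + (11 - 19)*(-1426) = 0 - 8*(-1426) = 0 + 11408 = 11408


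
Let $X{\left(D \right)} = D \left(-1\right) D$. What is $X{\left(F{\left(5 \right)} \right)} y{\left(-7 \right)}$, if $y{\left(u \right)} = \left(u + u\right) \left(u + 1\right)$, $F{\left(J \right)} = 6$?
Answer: $-3024$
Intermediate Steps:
$X{\left(D \right)} = - D^{2}$ ($X{\left(D \right)} = - D D = - D^{2}$)
$y{\left(u \right)} = 2 u \left(1 + u\right)$
$X{\left(F{\left(5 \right)} \right)} y{\left(-7 \right)} = - 6^{2} \cdot 2 \left(-7\right) \left(1 - 7\right) = \left(-1\right) 36 \cdot 2 \left(-7\right) \left(-6\right) = \left(-36\right) 84 = -3024$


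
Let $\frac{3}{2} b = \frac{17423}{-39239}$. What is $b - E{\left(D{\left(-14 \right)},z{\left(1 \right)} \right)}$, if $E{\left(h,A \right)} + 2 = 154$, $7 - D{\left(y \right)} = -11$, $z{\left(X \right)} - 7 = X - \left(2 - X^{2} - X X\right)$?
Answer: $- \frac{17927830}{117717} \approx -152.3$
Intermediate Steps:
$z{\left(X \right)} = 5 + X + 2 X^{2}$ ($z{\left(X \right)} = 7 - \left(2 - X - X^{2} - X X\right) = 7 + \left(X + \left(\left(X^{2} + X^{2}\right) - 2\right)\right) = 7 + \left(X + \left(2 X^{2} - 2\right)\right) = 7 + \left(X + \left(-2 + 2 X^{2}\right)\right) = 7 + \left(-2 + X + 2 X^{2}\right) = 5 + X + 2 X^{2}$)
$D{\left(y \right)} = 18$ ($D{\left(y \right)} = 7 - -11 = 7 + 11 = 18$)
$E{\left(h,A \right)} = 152$ ($E{\left(h,A \right)} = -2 + 154 = 152$)
$b = - \frac{34846}{117717}$ ($b = \frac{2 \frac{17423}{-39239}}{3} = \frac{2 \cdot 17423 \left(- \frac{1}{39239}\right)}{3} = \frac{2}{3} \left(- \frac{17423}{39239}\right) = - \frac{34846}{117717} \approx -0.29601$)
$b - E{\left(D{\left(-14 \right)},z{\left(1 \right)} \right)} = - \frac{34846}{117717} - 152 = - \frac{17927830}{117717}$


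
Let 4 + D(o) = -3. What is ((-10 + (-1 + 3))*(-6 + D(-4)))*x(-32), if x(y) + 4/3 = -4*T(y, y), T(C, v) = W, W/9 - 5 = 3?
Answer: -90272/3 ≈ -30091.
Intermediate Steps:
W = 72 (W = 45 + 9*3 = 45 + 27 = 72)
D(o) = -7 (D(o) = -4 - 3 = -7)
T(C, v) = 72
x(y) = -868/3 (x(y) = -4/3 - 4*72 = -4/3 - 288 = -868/3)
((-10 + (-1 + 3))*(-6 + D(-4)))*x(-32) = ((-10 + (-1 + 3))*(-6 - 7))*(-868/3) = ((-10 + 2)*(-13))*(-868/3) = -8*(-13)*(-868/3) = 104*(-868/3) = -90272/3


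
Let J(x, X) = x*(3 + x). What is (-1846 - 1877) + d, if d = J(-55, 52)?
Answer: -863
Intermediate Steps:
d = 2860 (d = -55*(3 - 55) = -55*(-52) = 2860)
(-1846 - 1877) + d = (-1846 - 1877) + 2860 = -3723 + 2860 = -863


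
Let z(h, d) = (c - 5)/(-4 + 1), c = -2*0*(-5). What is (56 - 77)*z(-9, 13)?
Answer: -35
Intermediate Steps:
c = 0 (c = 0*(-5) = 0)
z(h, d) = 5/3 (z(h, d) = (0 - 5)/(-4 + 1) = -5/(-3) = -5*(-1/3) = 5/3)
(56 - 77)*z(-9, 13) = (56 - 77)*(5/3) = -21*5/3 = -35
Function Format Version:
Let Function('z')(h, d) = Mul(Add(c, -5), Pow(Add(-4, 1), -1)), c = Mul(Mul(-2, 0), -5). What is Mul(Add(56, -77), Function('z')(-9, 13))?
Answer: -35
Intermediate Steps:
c = 0 (c = Mul(0, -5) = 0)
Function('z')(h, d) = Rational(5, 3) (Function('z')(h, d) = Mul(Add(0, -5), Pow(Add(-4, 1), -1)) = Mul(-5, Pow(-3, -1)) = Mul(-5, Rational(-1, 3)) = Rational(5, 3))
Mul(Add(56, -77), Function('z')(-9, 13)) = Mul(Add(56, -77), Rational(5, 3)) = Mul(-21, Rational(5, 3)) = -35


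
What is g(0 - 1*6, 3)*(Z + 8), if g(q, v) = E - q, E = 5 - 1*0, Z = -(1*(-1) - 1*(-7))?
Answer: 22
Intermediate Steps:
Z = -6 (Z = -(-1 + 7) = -1*6 = -6)
E = 5 (E = 5 + 0 = 5)
g(q, v) = 5 - q
g(0 - 1*6, 3)*(Z + 8) = (5 - (0 - 1*6))*(-6 + 8) = (5 - (0 - 6))*2 = (5 - 1*(-6))*2 = (5 + 6)*2 = 11*2 = 22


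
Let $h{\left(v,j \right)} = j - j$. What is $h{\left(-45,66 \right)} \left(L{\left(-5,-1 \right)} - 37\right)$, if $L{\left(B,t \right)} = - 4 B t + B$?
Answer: $0$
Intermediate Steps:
$L{\left(B,t \right)} = B - 4 B t$ ($L{\left(B,t \right)} = - 4 B t + B = B - 4 B t$)
$h{\left(v,j \right)} = 0$
$h{\left(-45,66 \right)} \left(L{\left(-5,-1 \right)} - 37\right) = 0 \left(- 5 \left(1 - -4\right) - 37\right) = 0 \left(- 5 \left(1 + 4\right) - 37\right) = 0 \left(\left(-5\right) 5 - 37\right) = 0 \left(-25 - 37\right) = 0 \left(-62\right) = 0$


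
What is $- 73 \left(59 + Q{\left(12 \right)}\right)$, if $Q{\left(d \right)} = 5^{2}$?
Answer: $-6132$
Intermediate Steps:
$Q{\left(d \right)} = 25$
$- 73 \left(59 + Q{\left(12 \right)}\right) = - 73 \left(59 + 25\right) = \left(-73\right) 84 = -6132$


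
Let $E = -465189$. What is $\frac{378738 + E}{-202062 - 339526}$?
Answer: $\frac{86451}{541588} \approx 0.15963$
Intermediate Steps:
$\frac{378738 + E}{-202062 - 339526} = \frac{378738 - 465189}{-202062 - 339526} = - \frac{86451}{-541588} = \left(-86451\right) \left(- \frac{1}{541588}\right) = \frac{86451}{541588}$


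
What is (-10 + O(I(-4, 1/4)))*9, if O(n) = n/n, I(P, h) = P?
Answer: -81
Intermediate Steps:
O(n) = 1
(-10 + O(I(-4, 1/4)))*9 = (-10 + 1)*9 = -9*9 = -81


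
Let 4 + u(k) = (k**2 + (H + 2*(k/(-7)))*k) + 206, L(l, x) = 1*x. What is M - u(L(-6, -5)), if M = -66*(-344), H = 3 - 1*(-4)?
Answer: 157634/7 ≈ 22519.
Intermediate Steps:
H = 7 (H = 3 + 4 = 7)
L(l, x) = x
M = 22704
u(k) = 202 + k**2 + k*(7 - 2*k/7) (u(k) = -4 + ((k**2 + (7 + 2*(k/(-7)))*k) + 206) = -4 + ((k**2 + (7 + 2*(k*(-1/7)))*k) + 206) = -4 + ((k**2 + (7 + 2*(-k/7))*k) + 206) = -4 + ((k**2 + (7 - 2*k/7)*k) + 206) = -4 + ((k**2 + k*(7 - 2*k/7)) + 206) = -4 + (206 + k**2 + k*(7 - 2*k/7)) = 202 + k**2 + k*(7 - 2*k/7))
M - u(L(-6, -5)) = 22704 - (202 + 7*(-5) + (5/7)*(-5)**2) = 22704 - (202 - 35 + (5/7)*25) = 22704 - (202 - 35 + 125/7) = 22704 - 1*1294/7 = 22704 - 1294/7 = 157634/7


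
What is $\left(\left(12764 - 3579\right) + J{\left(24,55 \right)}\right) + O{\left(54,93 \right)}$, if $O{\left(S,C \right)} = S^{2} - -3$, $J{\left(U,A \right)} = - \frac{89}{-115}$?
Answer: $\frac{1392049}{115} \approx 12105.0$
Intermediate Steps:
$J{\left(U,A \right)} = \frac{89}{115}$ ($J{\left(U,A \right)} = \left(-89\right) \left(- \frac{1}{115}\right) = \frac{89}{115}$)
$O{\left(S,C \right)} = 3 + S^{2}$ ($O{\left(S,C \right)} = S^{2} + 3 = 3 + S^{2}$)
$\left(\left(12764 - 3579\right) + J{\left(24,55 \right)}\right) + O{\left(54,93 \right)} = \left(\left(12764 - 3579\right) + \frac{89}{115}\right) + \left(3 + 54^{2}\right) = \left(\left(12764 - 3579\right) + \frac{89}{115}\right) + \left(3 + 2916\right) = \left(9185 + \frac{89}{115}\right) + 2919 = \frac{1056364}{115} + 2919 = \frac{1392049}{115}$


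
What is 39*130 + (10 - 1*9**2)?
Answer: 4999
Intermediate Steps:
39*130 + (10 - 1*9**2) = 5070 + (10 - 1*81) = 5070 + (10 - 81) = 5070 - 71 = 4999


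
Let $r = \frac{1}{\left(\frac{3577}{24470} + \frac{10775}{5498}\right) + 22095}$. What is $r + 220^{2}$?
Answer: $\frac{35971576706815615}{743214394074} \approx 48400.0$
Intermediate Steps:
$r = \frac{33634015}{743214394074}$ ($r = \frac{1}{\left(3577 \cdot \frac{1}{24470} + 10775 \cdot \frac{1}{5498}\right) + 22095} = \frac{1}{\left(\frac{3577}{24470} + \frac{10775}{5498}\right) + 22095} = \frac{1}{\frac{70832649}{33634015} + 22095} = \frac{1}{\frac{743214394074}{33634015}} = \frac{33634015}{743214394074} \approx 4.5255 \cdot 10^{-5}$)
$r + 220^{2} = \frac{33634015}{743214394074} + 220^{2} = \frac{33634015}{743214394074} + 48400 = \frac{35971576706815615}{743214394074}$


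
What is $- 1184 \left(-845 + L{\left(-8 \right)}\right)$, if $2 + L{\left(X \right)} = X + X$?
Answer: $1021792$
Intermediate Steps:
$L{\left(X \right)} = -2 + 2 X$ ($L{\left(X \right)} = -2 + \left(X + X\right) = -2 + 2 X$)
$- 1184 \left(-845 + L{\left(-8 \right)}\right) = - 1184 \left(-845 + \left(-2 + 2 \left(-8\right)\right)\right) = - 1184 \left(-845 - 18\right) = \left(-1184\right) \left(-863\right) = 1021792$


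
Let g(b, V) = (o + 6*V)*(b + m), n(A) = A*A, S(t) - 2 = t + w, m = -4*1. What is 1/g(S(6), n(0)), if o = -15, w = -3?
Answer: -1/15 ≈ -0.066667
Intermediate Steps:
m = -4
S(t) = -1 + t (S(t) = 2 + (t - 3) = 2 + (-3 + t) = -1 + t)
n(A) = A**2
g(b, V) = (-15 + 6*V)*(-4 + b) (g(b, V) = (-15 + 6*V)*(b - 4) = (-15 + 6*V)*(-4 + b))
1/g(S(6), n(0)) = 1/(60 - 24*0**2 - 15*(-1 + 6) + 6*0**2*(-1 + 6)) = 1/(60 - 24*0 - 15*5 + 6*0*5) = 1/(60 + 0 - 75 + 0) = 1/(-15) = -1/15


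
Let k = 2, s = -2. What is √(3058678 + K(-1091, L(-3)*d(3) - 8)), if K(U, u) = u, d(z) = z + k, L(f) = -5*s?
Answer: 4*√191170 ≈ 1748.9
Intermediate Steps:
L(f) = 10 (L(f) = -5*(-2) = 10)
d(z) = 2 + z (d(z) = z + 2 = 2 + z)
√(3058678 + K(-1091, L(-3)*d(3) - 8)) = √(3058678 + (10*(2 + 3) - 8)) = √(3058678 + (10*5 - 8)) = √(3058678 + (50 - 8)) = √(3058678 + 42) = √3058720 = 4*√191170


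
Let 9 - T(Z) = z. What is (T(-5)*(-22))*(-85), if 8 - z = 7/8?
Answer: 14025/4 ≈ 3506.3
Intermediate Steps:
z = 57/8 (z = 8 - 7/8 = 57/8 ≈ 7.1250)
T(Z) = 15/8 (T(Z) = 9 - 1*57/8 = 9 - 57/8 = 15/8)
(T(-5)*(-22))*(-85) = ((15/8)*(-22))*(-85) = -165/4*(-85) = 14025/4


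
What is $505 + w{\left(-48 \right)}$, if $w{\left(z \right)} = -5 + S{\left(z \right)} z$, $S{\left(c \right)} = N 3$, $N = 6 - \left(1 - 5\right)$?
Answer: $-940$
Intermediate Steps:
$N = 10$ ($N = 6 - -4 = 6 + 4 = 10$)
$S{\left(c \right)} = 30$ ($S{\left(c \right)} = 10 \cdot 3 = 30$)
$w{\left(z \right)} = -5 + 30 z$
$505 + w{\left(-48 \right)} = 505 + \left(-5 + 30 \left(-48\right)\right) = 505 - 1445 = -940$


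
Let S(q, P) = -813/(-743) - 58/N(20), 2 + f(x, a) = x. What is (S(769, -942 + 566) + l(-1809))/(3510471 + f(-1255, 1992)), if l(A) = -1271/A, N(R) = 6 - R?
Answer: 55884013/33016822423326 ≈ 1.6926e-6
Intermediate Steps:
f(x, a) = -2 + x
S(q, P) = 27238/5201 (S(q, P) = -813/(-743) - 58/(6 - 1*20) = -813*(-1/743) - 58/(6 - 20) = 813/743 - 58/(-14) = 813/743 - 58*(-1/14) = 813/743 + 29/7 = 27238/5201)
(S(769, -942 + 566) + l(-1809))/(3510471 + f(-1255, 1992)) = (27238/5201 - 1271/(-1809))/(3510471 + (-2 - 1255)) = (27238/5201 - 1271*(-1/1809))/(3510471 - 1257) = (27238/5201 + 1271/1809)/3509214 = (55884013/9408609)*(1/3509214) = 55884013/33016822423326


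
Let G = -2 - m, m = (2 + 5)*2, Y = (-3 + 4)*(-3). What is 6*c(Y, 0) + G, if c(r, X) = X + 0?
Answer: -16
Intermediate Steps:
Y = -3 (Y = 1*(-3) = -3)
m = 14 (m = 7*2 = 14)
c(r, X) = X
G = -16 (G = -2 - 1*14 = -2 - 14 = -16)
6*c(Y, 0) + G = 6*0 - 16 = 0 - 16 = -16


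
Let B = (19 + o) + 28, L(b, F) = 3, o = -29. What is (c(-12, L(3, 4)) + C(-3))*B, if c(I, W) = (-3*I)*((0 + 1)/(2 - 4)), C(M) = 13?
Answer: -90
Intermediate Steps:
c(I, W) = 3*I/2 (c(I, W) = (-3*I)*(1/(-2)) = (-3*I)*(1*(-1/2)) = -3*I*(-1/2) = 3*I/2)
B = 18 (B = (19 - 29) + 28 = -10 + 28 = 18)
(c(-12, L(3, 4)) + C(-3))*B = ((3/2)*(-12) + 13)*18 = (-18 + 13)*18 = -5*18 = -90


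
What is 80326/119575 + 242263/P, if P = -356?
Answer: -28940002169/42568700 ≈ -679.84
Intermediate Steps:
80326/119575 + 242263/P = 80326/119575 + 242263/(-356) = 80326*(1/119575) + 242263*(-1/356) = 80326/119575 - 242263/356 = -28940002169/42568700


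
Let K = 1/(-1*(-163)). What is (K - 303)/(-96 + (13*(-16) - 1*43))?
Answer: 49388/56561 ≈ 0.87318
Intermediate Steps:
K = 1/163 ≈ 0.0061350
(K - 303)/(-96 + (13*(-16) - 1*43)) = (1/163 - 303)/(-96 + (13*(-16) - 1*43)) = -49388/(163*(-96 + (-208 - 43))) = -49388/(163*(-96 - 251)) = -49388/163/(-347) = -49388/163*(-1/347) = 49388/56561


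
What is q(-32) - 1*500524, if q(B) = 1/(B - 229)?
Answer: -130636765/261 ≈ -5.0052e+5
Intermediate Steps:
q(B) = 1/(-229 + B)
q(-32) - 1*500524 = 1/(-229 - 32) - 1*500524 = 1/(-261) - 500524 = -1/261 - 500524 = -130636765/261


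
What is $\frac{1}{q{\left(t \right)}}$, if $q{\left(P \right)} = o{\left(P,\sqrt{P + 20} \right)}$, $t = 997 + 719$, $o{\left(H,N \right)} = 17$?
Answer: $\frac{1}{17} \approx 0.058824$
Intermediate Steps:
$t = 1716$
$q{\left(P \right)} = 17$
$\frac{1}{q{\left(t \right)}} = \frac{1}{17}$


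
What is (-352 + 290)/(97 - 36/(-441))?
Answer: -3038/4757 ≈ -0.63864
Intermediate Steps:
(-352 + 290)/(97 - 36/(-441)) = -62/(97 - 36*(-1/441)) = -62/(97 + 4/49) = -62/4757/49 = -62*49/4757 = -3038/4757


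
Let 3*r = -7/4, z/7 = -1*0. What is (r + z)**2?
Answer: 49/144 ≈ 0.34028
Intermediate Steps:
z = 0 (z = 7*(-1*0) = 7*0 = 0)
r = -7/12 (r = (-7/4)/3 = (-7*1/4)/3 = (1/3)*(-7/4) = -7/12 ≈ -0.58333)
(r + z)**2 = (-7/12 + 0)**2 = (-7/12)**2 = 49/144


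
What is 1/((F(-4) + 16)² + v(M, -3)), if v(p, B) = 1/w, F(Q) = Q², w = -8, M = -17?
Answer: 8/8191 ≈ 0.00097668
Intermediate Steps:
v(p, B) = -⅛ (v(p, B) = 1/(-8) = -⅛)
1/((F(-4) + 16)² + v(M, -3)) = 1/(((-4)² + 16)² - ⅛) = 1/((16 + 16)² - ⅛) = 1/(32² - ⅛) = 1/(1024 - ⅛) = 1/(8191/8) = 8/8191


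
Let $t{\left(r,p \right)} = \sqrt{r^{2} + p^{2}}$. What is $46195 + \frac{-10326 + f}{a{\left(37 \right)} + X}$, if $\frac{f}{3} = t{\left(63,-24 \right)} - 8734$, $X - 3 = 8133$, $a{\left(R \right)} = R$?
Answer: $\frac{377515207}{8173} + \frac{9 \sqrt{505}}{8173} \approx 46191.0$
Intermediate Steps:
$t{\left(r,p \right)} = \sqrt{p^{2} + r^{2}}$
$X = 8136$ ($X = 3 + 8133 = 8136$)
$f = -26202 + 9 \sqrt{505}$ ($f = 3 \left(\sqrt{\left(-24\right)^{2} + 63^{2}} - 8734\right) = 3 \left(\sqrt{576 + 3969} - 8734\right) = 3 \left(\sqrt{4545} - 8734\right) = 3 \left(3 \sqrt{505} - 8734\right) = 3 \left(-8734 + 3 \sqrt{505}\right) = -26202 + 9 \sqrt{505} \approx -26000.0$)
$46195 + \frac{-10326 + f}{a{\left(37 \right)} + X} = 46195 + \frac{-10326 - \left(26202 - 9 \sqrt{505}\right)}{37 + 8136} = 46195 + \frac{-36528 + 9 \sqrt{505}}{8173} = 46195 + \left(-36528 + 9 \sqrt{505}\right) \frac{1}{8173} = 46195 - \left(\frac{36528}{8173} - \frac{9 \sqrt{505}}{8173}\right) = \frac{377515207}{8173} + \frac{9 \sqrt{505}}{8173}$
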